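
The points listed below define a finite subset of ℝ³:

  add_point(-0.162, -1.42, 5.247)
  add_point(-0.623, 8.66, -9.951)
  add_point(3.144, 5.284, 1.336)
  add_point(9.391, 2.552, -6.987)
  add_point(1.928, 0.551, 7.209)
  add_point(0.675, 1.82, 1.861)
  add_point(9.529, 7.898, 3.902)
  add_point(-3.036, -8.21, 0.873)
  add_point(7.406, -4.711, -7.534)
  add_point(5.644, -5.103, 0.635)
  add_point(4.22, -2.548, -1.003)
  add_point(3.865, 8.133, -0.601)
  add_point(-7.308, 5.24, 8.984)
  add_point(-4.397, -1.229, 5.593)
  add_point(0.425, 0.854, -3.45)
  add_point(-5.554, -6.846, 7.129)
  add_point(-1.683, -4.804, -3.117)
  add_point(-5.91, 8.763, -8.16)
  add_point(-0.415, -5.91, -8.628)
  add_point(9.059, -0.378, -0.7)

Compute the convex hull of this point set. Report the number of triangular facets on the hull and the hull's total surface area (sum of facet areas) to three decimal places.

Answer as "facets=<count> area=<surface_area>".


facets=20 area=1078.005

Extreme-point indices: [1, 3, 4, 6, 7, 8, 9, 12, 15, 17, 18, 19] — 12 of 20 on the boundary.

Area of each hull facet:
  f1: (p17, p6, p12) → 144.1584
  f2: (p15, p17, p12) → 108.3642
  f3: (p15, p17, p7) → 65.5907
  f4: (p18, p17, p7) → 78.9713
  f5: (p18, p8, p7) → 39.9054
  f6: (p4, p6, p12) → 54.3543
  f7: (p4, p15, p12) → 52.5622
  f8: (p19, p3, p6) → 32.8413
  f9: (p19, p3, p8) → 24.5250
  f10: (p1, p3, p8) → 44.2130
  f11: (p1, p18, p8) → 57.9903
  f12: (p1, p18, p17) → 40.8440
  f13: (p1, p17, p6) → 45.7571
  f14: (p1, p3, p6) → 73.3836
  f15: (p9, p4, p15) → 49.0924
  f16: (p9, p15, p7) → 30.2538
  f17: (p9, p4, p6) → 52.0752
  f18: (p9, p19, p6) → 22.4758
  f19: (p9, p8, p7) → 37.4575
  f20: (p9, p19, p8) → 23.1898
Σ area = 1078.005

Check V−E+F: 12 − 30 + 20 = 2.


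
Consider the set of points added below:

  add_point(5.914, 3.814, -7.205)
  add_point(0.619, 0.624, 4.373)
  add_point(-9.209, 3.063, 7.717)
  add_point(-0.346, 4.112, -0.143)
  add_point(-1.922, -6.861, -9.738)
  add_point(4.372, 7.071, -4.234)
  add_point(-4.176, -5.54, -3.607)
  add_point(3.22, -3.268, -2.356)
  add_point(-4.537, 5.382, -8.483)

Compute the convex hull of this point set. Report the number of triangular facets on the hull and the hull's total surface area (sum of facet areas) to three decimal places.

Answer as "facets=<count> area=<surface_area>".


Points on the hull: [0, 1, 2, 4, 5, 6, 7, 8] (8 of 9).

Per-facet area ½‖(b−a)×(c−a)‖:
  f1: (p8, p5, p2) → 84.4129
  f2: (p8, p4, p0) → 63.0878
  f3: (p8, p5, p0) → 23.2812
  f4: (p1, p5, p2) → 55.3595
  f5: (p1, p5, p0) → 26.0883
  f6: (p6, p1, p2) → 59.4727
  f7: (p6, p8, p2) → 87.9524
  f8: (p6, p8, p4) → 39.1959
  f9: (p7, p4, p0) → 43.5375
  f10: (p7, p1, p0) → 36.3724
  f11: (p7, p6, p4) → 25.9437
  f12: (p7, p6, p1) → 32.1075
Σ area = 576.812

Euler characteristic 8−18+12 = 2 ✓

facets=12 area=576.812


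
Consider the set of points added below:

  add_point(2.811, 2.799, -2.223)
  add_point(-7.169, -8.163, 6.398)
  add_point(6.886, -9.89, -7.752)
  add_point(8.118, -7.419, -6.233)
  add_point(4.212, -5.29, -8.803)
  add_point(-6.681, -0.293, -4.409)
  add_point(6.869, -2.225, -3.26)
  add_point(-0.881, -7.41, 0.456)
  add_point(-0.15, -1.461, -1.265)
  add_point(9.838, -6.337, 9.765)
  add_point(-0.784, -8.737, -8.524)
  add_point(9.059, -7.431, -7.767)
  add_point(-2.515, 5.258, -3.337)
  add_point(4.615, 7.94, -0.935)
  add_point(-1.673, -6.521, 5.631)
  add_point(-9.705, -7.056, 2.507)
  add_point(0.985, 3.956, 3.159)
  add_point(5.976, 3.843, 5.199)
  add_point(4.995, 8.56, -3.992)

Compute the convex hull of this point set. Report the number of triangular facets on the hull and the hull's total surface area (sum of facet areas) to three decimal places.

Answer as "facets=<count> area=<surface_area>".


Points on the hull: [1, 2, 4, 5, 9, 10, 11, 12, 13, 15, 16, 17, 18] (13 of 19).

Facet areas (half cross-product norm):
  f1: (p11, p18, p9) → 143.2567
  f2: (p11, p2, p9) → 28.7771
  f3: (p1, p16, p15) → 35.6177
  f4: (p1, p2, p9) → 146.9335
  f5: (p17, p18, p9) → 39.4258
  f6: (p17, p1, p9) → 98.0582
  f7: (p17, p1, p16) → 36.8780
  f8: (p12, p5, p15) → 28.4614
  f9: (p12, p16, p15) → 55.9059
  f10: (p12, p5, p18) → 15.3938
  f11: (p10, p5, p15) → 55.9414
  f12: (p10, p1, p15) → 32.8356
  f13: (p10, p1, p2) → 60.3573
  f14: (p13, p17, p18) → 5.5670
  f15: (p13, p17, p16) → 17.6464
  f16: (p13, p12, p18) → 12.4613
  f17: (p13, p12, p16) → 23.4947
  f18: (p4, p11, p2) → 8.4607
  f19: (p4, p10, p2) → 16.4180
  f20: (p4, p11, p18) → 38.2381
  f21: (p4, p5, p18) → 84.3080
  f22: (p4, p10, p5) → 33.6868
Σ area = 1018.123

Euler: V−E+F = 13−33+22 = 2.

facets=22 area=1018.123


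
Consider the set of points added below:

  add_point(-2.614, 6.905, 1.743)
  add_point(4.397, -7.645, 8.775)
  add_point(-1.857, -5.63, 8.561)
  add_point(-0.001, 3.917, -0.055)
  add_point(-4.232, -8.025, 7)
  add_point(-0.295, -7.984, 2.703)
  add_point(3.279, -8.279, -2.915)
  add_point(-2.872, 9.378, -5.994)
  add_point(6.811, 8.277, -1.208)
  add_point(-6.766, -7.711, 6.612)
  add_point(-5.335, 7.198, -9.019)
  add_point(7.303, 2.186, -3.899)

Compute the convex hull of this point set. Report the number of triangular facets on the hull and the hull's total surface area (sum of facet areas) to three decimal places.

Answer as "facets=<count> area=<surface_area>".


Extreme-point indices: [0, 1, 2, 4, 6, 7, 8, 9, 10, 11] — 10 of 12 on the boundary.

Area of each hull facet:
  f1: (p10, p6, p9) → 128.4583
  f2: (p10, p6, p11) → 81.6879
  f3: (p10, p8, p11) → 47.1223
  f4: (p10, p8, p7) → 16.3036
  f5: (p0, p8, p7) → 38.7299
  f6: (p0, p10, p9) → 85.6326
  f7: (p0, p10, p7) → 15.5810
  f8: (p1, p6, p11) → 66.1822
  f9: (p1, p8, p11) → 53.0431
  f10: (p1, p0, p8) → 86.9018
  f11: (p4, p6, p9) → 14.1371
  f12: (p4, p1, p6) → 49.5364
  f13: (p2, p0, p9) → 40.3047
  f14: (p2, p1, p0) → 44.2588
  f15: (p2, p4, p9) → 3.7967
  f16: (p2, p4, p1) → 11.0639
Σ area = 782.740

Check V−E+F: 10 − 24 + 16 = 2.

facets=16 area=782.740


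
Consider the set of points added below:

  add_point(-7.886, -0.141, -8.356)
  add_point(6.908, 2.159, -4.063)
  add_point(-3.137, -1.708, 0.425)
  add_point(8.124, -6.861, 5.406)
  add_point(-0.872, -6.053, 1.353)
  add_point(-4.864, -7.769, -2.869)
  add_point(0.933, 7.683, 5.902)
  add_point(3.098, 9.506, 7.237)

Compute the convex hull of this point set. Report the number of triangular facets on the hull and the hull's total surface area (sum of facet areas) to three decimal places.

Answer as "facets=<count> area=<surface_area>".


Points on the hull: [0, 1, 2, 3, 4, 5, 6, 7] (8 of 8).

Triangle areas on the boundary:
  f1: (p1, p7, p0) → 108.9829
  f2: (p1, p7, p3) → 90.1929
  f3: (p1, p5, p0) → 72.5628
  f4: (p1, p5, p3) → 91.7391
  f5: (p6, p7, p0) → 12.3196
  f6: (p6, p7, p3) → 24.7261
  f7: (p2, p5, p0) → 33.1680
  f8: (p2, p6, p0) → 52.3983
  f9: (p4, p6, p3) → 71.2100
  f10: (p4, p2, p6) → 25.7341
  f11: (p4, p5, p3) → 15.2567
  f12: (p4, p2, p5) → 14.8543
Σ area = 613.145

Euler characteristic 8−18+12 = 2 ✓

facets=12 area=613.145


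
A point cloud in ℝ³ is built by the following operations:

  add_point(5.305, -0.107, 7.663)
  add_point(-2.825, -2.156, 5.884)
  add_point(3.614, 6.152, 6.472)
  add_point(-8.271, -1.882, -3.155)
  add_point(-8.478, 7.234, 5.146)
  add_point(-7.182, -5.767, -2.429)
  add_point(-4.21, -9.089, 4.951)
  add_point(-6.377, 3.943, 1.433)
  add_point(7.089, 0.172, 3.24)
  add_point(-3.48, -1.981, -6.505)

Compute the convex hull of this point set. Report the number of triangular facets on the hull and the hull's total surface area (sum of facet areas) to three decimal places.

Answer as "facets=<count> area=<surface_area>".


Points on the hull: [0, 1, 2, 3, 4, 5, 6, 8, 9] (9 of 10).

Per-facet area ½‖(b−a)×(c−a)‖:
  f1: (p9, p6, p8) → 87.5593
  f2: (p0, p6, p8) → 31.6996
  f3: (p3, p9, p4) → 32.8472
  f4: (p2, p0, p4) → 37.5880
  f5: (p2, p0, p8) → 15.6186
  f6: (p2, p9, p4) → 91.6735
  f7: (p2, p9, p8) → 55.3552
  f8: (p1, p6, p4) → 27.0889
  f9: (p1, p0, p4) → 44.9413
  f10: (p1, p0, p6) → 27.3863
  f11: (p5, p9, p6) → 24.0679
  f12: (p5, p3, p9) → 11.8795
  f13: (p5, p6, p4) → 64.9534
  f14: (p5, p3, p4) → 20.4840
Σ area = 573.143

Check V−E+F: 9 − 21 + 14 = 2.

facets=14 area=573.143


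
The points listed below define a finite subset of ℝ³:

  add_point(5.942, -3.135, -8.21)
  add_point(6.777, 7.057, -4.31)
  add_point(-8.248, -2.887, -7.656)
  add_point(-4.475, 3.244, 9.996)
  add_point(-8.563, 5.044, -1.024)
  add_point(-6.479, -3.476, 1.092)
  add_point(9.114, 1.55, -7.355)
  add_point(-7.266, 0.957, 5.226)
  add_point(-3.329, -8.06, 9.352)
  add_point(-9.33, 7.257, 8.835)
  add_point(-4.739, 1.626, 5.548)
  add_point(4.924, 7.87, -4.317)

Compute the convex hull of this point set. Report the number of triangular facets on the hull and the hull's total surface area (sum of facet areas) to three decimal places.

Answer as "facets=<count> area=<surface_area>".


facets=14 area=887.446

Extreme-point indices: [0, 1, 2, 3, 4, 6, 8, 9, 11] — 9 of 12 on the boundary.

Facet areas (half cross-product norm):
  f1: (p0, p8, p6) → 55.4596
  f2: (p2, p0, p6) → 34.3636
  f3: (p2, p8, p9) → 139.9528
  f4: (p2, p0, p8) → 127.3090
  f5: (p3, p8, p9) → 26.4334
  f6: (p4, p2, p9) → 31.8869
  f7: (p11, p4, p9) → 69.4184
  f8: (p11, p2, p6) → 69.8508
  f9: (p11, p4, p2) → 73.2482
  f10: (p1, p8, p6) → 75.8040
  f11: (p1, p3, p8) → 105.2905
  f12: (p1, p11, p6) → 5.1794
  f13: (p1, p3, p9) → 58.4595
  f14: (p1, p11, p9) → 14.7898
Σ area = 887.446

Euler characteristic 9−21+14 = 2 ✓


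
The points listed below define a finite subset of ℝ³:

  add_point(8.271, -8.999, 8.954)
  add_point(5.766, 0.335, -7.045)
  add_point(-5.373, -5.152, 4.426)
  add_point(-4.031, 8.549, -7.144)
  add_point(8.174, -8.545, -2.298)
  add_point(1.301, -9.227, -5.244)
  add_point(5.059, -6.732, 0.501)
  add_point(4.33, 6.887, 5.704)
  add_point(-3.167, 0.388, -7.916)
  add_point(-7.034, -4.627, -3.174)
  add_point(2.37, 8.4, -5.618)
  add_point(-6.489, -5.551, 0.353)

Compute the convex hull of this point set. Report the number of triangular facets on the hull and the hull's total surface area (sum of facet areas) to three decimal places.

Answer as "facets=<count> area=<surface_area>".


facets=18 area=901.158

Points on the hull: [0, 1, 2, 3, 4, 5, 7, 8, 9, 10, 11] (11 of 12).

Facet areas (half cross-product norm):
  f1: (p8, p3, p9) → 27.8466
  f2: (p8, p5, p9) → 37.3521
  f3: (p8, p1, p3) → 36.8024
  f4: (p8, p1, p5) → 44.1687
  f5: (p4, p5, p0) → 38.8199
  f6: (p4, p1, p5) → 36.8925
  f7: (p4, p7, p0) → 91.3299
  f8: (p4, p7, p1) → 74.5704
  f9: (p2, p7, p3) → 113.1552
  f10: (p2, p7, p0) → 105.9145
  f11: (p10, p1, p3) → 27.2707
  f12: (p10, p7, p3) → 35.0580
  f13: (p10, p7, p1) → 51.3613
  f14: (p11, p3, p9) → 22.8798
  f15: (p11, p2, p3) → 32.4273
  f16: (p11, p5, p9) → 17.9426
  f17: (p11, p5, p0) → 80.1986
  f18: (p11, p2, p0) → 27.1678
Σ area = 901.158

Check V−E+F: 11 − 27 + 18 = 2.


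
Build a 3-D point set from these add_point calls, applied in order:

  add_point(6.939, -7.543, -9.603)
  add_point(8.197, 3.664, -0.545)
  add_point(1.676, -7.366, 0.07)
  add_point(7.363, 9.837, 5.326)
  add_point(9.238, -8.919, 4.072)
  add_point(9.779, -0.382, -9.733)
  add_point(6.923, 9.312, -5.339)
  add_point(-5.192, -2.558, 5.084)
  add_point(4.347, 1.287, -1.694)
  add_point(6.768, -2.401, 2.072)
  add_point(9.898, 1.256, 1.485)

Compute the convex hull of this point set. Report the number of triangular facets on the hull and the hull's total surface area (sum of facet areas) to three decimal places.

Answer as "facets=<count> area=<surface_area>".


facets=12 area=774.101

8 of the 11 inputs are extreme points: [0, 2, 3, 4, 5, 6, 7, 10].

Per-facet area ½‖(b−a)×(c−a)‖:
  f1: (p5, p4, p10) → 59.3158
  f2: (p6, p5, p10) → 53.4010
  f3: (p3, p4, p7) → 129.7311
  f4: (p3, p4, p10) → 34.5004
  f5: (p3, p6, p7) → 93.9988
  f6: (p3, p6, p10) → 47.0677
  f7: (p0, p5, p4) → 53.6219
  f8: (p0, p6, p7) → 154.6242
  f9: (p0, p6, p5) → 29.6644
  f10: (p2, p4, p7) → 37.6430
  f11: (p2, p0, p7) → 32.6540
  f12: (p2, p0, p4) → 47.8791
Σ area = 774.101

Euler: V−E+F = 8−18+12 = 2.


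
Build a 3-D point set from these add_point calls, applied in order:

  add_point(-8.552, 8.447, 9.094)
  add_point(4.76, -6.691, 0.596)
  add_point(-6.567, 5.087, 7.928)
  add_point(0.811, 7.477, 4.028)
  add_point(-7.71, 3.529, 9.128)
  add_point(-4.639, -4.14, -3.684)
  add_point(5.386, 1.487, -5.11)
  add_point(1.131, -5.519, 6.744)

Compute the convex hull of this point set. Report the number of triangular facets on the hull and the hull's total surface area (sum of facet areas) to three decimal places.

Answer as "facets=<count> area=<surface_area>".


Points on the hull: [0, 1, 3, 4, 5, 6, 7] (7 of 8).

Area of each hull facet:
  f1: (p5, p6, p0) → 106.1230
  f2: (p5, p4, p0) → 32.3902
  f3: (p5, p1, p6) → 49.3587
  f4: (p3, p6, p0) → 41.8938
  f5: (p3, p1, p6) → 59.1001
  f6: (p7, p3, p1) → 48.0405
  f7: (p7, p5, p1) → 38.1018
  f8: (p7, p5, p4) → 74.7665
  f9: (p7, p4, p0) → 18.9483
  f10: (p7, p3, p0) → 70.9774
Σ area = 539.700

Check V−E+F: 7 − 15 + 10 = 2.

facets=10 area=539.700


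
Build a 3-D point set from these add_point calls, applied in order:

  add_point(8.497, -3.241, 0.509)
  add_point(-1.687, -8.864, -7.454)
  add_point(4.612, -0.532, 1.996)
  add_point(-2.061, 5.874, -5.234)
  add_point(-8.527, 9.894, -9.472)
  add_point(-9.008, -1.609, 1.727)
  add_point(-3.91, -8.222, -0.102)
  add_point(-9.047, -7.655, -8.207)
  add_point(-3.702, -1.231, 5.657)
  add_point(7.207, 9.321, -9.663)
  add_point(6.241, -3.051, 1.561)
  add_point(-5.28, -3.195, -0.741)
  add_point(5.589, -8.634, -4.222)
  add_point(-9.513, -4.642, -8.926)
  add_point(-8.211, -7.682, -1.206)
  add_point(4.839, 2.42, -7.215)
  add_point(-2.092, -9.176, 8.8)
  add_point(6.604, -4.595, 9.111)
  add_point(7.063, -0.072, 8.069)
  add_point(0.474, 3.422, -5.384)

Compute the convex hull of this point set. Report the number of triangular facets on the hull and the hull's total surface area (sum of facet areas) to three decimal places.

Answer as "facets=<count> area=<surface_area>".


Extreme-point indices: [0, 1, 4, 5, 7, 8, 9, 12, 13, 14, 16, 17, 18] — 13 of 20 on the boundary.

Area of each hull facet:
  f1: (p9, p4, p13) → 114.7246
  f2: (p5, p4, p13) → 78.4696
  f3: (p5, p7, p13) → 17.3550
  f4: (p18, p9, p4) → 157.9811
  f5: (p18, p9, p0) → 65.1290
  f6: (p12, p9, p0) → 62.2579
  f7: (p14, p7, p16) → 17.9824
  f8: (p14, p5, p16) → 39.4020
  f9: (p14, p5, p7) → 21.8203
  f10: (p8, p5, p16) → 27.3243
  f11: (p8, p18, p16) → 47.5786
  f12: (p8, p5, p4) → 49.7660
  f13: (p8, p18, p4) → 100.6865
  f14: (p17, p18, p0) → 19.1892
  f15: (p17, p18, p16) → 19.4225
  f16: (p17, p12, p0) → 31.5467
  f17: (p17, p12, p16) → 66.8528
  f18: (p1, p12, p9) → 74.9881
  f19: (p1, p9, p13) → 91.6229
  f20: (p1, p7, p13) → 11.1070
  f21: (p1, p7, p16) → 60.7639
  f22: (p1, p12, p16) → 59.8435
Σ area = 1235.814

Check V−E+F: 13 − 33 + 22 = 2.

facets=22 area=1235.814


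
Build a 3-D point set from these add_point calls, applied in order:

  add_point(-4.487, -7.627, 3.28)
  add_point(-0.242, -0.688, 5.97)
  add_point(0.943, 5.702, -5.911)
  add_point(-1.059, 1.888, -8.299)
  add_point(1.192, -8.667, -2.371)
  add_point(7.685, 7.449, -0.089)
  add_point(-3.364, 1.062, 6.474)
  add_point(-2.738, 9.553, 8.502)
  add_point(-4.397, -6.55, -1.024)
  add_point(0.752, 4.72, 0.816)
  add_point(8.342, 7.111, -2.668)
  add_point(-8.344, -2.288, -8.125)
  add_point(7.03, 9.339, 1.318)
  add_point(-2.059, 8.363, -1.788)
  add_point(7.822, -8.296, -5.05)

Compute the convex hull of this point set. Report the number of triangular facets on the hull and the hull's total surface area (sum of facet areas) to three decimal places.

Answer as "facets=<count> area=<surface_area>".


Extreme-point indices: [0, 1, 2, 3, 4, 5, 6, 7, 8, 10, 11, 12, 13, 14] — 14 of 15 on the boundary.

Facet areas (half cross-product norm):
  f1: (p0, p7, p11) → 118.1209
  f2: (p14, p4, p11) → 39.9414
  f3: (p14, p0, p4) → 12.2478
  f4: (p13, p7, p11) → 62.0279
  f5: (p8, p4, p11) → 25.9618
  f6: (p8, p0, p11) → 10.5663
  f7: (p8, p0, p4) → 13.4439
  f8: (p3, p14, p11) → 57.3532
  f9: (p3, p14, p10) → 80.7795
  f10: (p5, p14, p10) → 20.1867
  f11: (p1, p14, p0) → 62.4762
  f12: (p12, p13, p10) → 22.8973
  f13: (p12, p13, p7) → 48.2650
  f14: (p12, p5, p10) → 2.2899
  f15: (p12, p1, p7) → 61.8058
  f16: (p12, p5, p14) → 8.2716
  f17: (p12, p1, p14) → 102.0374
  f18: (p2, p13, p10) → 23.4491
  f19: (p2, p3, p10) → 14.5867
  f20: (p2, p13, p11) → 35.7863
  f21: (p2, p3, p11) → 14.1891
  f22: (p6, p0, p7) → 5.1741
  f23: (p6, p1, p7) → 14.2014
  f24: (p6, p1, p0) → 15.4828
Σ area = 871.542

Euler: V−E+F = 14−36+24 = 2.

facets=24 area=871.542


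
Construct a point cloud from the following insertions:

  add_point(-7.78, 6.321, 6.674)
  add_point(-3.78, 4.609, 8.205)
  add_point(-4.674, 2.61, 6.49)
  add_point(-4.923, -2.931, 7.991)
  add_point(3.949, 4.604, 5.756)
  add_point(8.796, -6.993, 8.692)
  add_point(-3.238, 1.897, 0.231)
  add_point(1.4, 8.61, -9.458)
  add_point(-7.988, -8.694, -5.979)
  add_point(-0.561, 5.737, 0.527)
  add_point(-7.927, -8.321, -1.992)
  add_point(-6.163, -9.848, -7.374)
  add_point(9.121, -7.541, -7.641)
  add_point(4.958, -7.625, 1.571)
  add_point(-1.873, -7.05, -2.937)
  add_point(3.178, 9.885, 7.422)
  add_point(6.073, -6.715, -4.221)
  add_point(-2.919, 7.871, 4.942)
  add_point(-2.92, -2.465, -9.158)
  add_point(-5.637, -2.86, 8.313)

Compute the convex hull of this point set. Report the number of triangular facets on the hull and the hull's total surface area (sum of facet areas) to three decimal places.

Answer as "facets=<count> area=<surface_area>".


facets=20 area=1250.214

Extreme-point indices: [0, 1, 5, 7, 8, 10, 11, 12, 15, 17, 18, 19] — 12 of 20 on the boundary.

Area of each hull facet:
  f1: (p7, p15, p12) → 152.6731
  f2: (p5, p15, p12) → 145.6697
  f3: (p18, p7, p8) → 22.9911
  f4: (p18, p7, p12) → 78.1815
  f5: (p17, p7, p15) → 51.6530
  f6: (p11, p18, p8) → 10.6152
  f7: (p11, p18, p12) → 54.3193
  f8: (p11, p5, p12) → 126.2812
  f9: (p10, p11, p8) → 4.2251
  f10: (p10, p11, p5) → 56.3683
  f11: (p19, p10, p5) → 88.9554
  f12: (p0, p17, p15) → 11.8883
  f13: (p0, p19, p10) → 55.0725
  f14: (p0, p10, p8) → 27.5758
  f15: (p0, p7, p8) → 163.3187
  f16: (p0, p17, p7) → 33.0182
  f17: (p1, p0, p15) → 18.2035
  f18: (p1, p0, p19) → 17.5352
  f19: (p1, p5, p15) → 73.9078
  f20: (p1, p19, p5) → 57.7609
Σ area = 1250.214

Check V−E+F: 12 − 30 + 20 = 2.


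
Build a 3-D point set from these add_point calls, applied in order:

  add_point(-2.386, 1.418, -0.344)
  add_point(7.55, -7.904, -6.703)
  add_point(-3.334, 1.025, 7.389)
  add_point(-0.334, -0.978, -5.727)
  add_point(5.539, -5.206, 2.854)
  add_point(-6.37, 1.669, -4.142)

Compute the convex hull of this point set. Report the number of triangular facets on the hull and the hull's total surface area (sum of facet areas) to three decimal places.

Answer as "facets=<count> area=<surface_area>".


facets=8 area=314.291

6 of the 6 inputs are extreme points: [0, 1, 2, 3, 4, 5].

Triangle areas on the boundary:
  f1: (p2, p1, p5) → 101.5829
  f2: (p0, p2, p5) → 17.2295
  f3: (p4, p2, p1) → 44.9893
  f4: (p4, p0, p1) → 54.7527
  f5: (p4, p0, p2) → 40.9921
  f6: (p3, p1, p5) → 11.7518
  f7: (p3, p0, p5) → 16.1688
  f8: (p3, p0, p1) → 26.8240
Σ area = 314.291

Euler characteristic 6−12+8 = 2 ✓


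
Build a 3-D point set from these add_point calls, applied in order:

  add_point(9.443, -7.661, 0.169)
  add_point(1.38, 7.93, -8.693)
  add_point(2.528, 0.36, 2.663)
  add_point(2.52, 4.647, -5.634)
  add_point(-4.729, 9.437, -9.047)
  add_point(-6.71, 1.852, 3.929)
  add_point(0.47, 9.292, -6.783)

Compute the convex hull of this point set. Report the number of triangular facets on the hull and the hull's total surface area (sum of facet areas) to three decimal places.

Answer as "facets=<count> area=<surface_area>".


facets=8 area=425.423

Extreme-point indices: [0, 1, 2, 4, 5, 6] — 6 of 7 on the boundary.

Per-facet area ½‖(b−a)×(c−a)‖:
  f1: (p4, p0, p5) → 144.8637
  f2: (p1, p4, p0) → 48.9799
  f3: (p2, p0, p5) → 32.8384
  f4: (p6, p1, p0) → 24.0427
  f5: (p6, p2, p0) → 64.4672
  f6: (p6, p2, p5) → 61.3038
  f7: (p6, p4, p5) → 41.7972
  f8: (p6, p1, p4) → 7.1301
Σ area = 425.423

Euler characteristic 6−12+8 = 2 ✓


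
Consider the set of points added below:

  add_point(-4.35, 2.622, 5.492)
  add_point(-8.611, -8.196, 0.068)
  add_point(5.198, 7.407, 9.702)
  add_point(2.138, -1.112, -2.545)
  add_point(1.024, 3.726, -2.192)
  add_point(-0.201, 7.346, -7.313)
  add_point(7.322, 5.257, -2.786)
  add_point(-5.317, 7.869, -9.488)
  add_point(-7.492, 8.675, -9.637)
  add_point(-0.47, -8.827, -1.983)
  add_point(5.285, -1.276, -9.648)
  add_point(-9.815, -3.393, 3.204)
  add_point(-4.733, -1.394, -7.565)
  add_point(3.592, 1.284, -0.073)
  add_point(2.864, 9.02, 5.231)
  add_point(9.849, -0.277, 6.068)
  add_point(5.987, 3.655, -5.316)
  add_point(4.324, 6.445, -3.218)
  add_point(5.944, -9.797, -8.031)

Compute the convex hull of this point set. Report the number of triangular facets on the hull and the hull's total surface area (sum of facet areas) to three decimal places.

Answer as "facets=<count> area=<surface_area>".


facets=28 area=1117.232

Extreme-point indices: [0, 1, 2, 5, 6, 7, 8, 9, 10, 11, 12, 14, 15, 16, 17, 18] — 16 of 19 on the boundary.

Area of each hull facet:
  f1: (p2, p15, p11) → 93.1692
  f2: (p18, p8, p10) → 52.8145
  f3: (p6, p2, p15) → 50.8574
  f4: (p6, p2, p14) → 24.3990
  f5: (p6, p18, p15) → 84.3096
  f6: (p6, p18, p10) → 36.1822
  f7: (p0, p2, p11) → 17.2228
  f8: (p0, p2, p14) → 25.3981
  f9: (p0, p8, p11) → 69.6316
  f10: (p0, p8, p14) → 79.4100
  f11: (p1, p15, p11) → 58.9462
  f12: (p1, p8, p11) → 51.5534
  f13: (p17, p6, p14) → 14.4405
  f14: (p5, p17, p6) → 5.7820
  f15: (p5, p8, p14) → 44.1593
  f16: (p5, p17, p14) → 24.4494
  f17: (p9, p18, p15) → 69.1732
  f18: (p9, p1, p15) → 58.0239
  f19: (p9, p1, p18) → 18.1662
  f20: (p12, p18, p8) → 45.1299
  f21: (p12, p1, p8) → 45.0782
  f22: (p12, p1, p18) → 74.0788
  f23: (p7, p8, p10) → 5.8020
  f24: (p7, p5, p10) → 25.8357
  f25: (p7, p5, p8) → 2.6206
  f26: (p16, p6, p10) → 4.3730
  f27: (p16, p5, p10) → 24.5398
  f28: (p16, p5, p6) → 11.6851
Σ area = 1117.232

Euler characteristic 16−42+28 = 2 ✓


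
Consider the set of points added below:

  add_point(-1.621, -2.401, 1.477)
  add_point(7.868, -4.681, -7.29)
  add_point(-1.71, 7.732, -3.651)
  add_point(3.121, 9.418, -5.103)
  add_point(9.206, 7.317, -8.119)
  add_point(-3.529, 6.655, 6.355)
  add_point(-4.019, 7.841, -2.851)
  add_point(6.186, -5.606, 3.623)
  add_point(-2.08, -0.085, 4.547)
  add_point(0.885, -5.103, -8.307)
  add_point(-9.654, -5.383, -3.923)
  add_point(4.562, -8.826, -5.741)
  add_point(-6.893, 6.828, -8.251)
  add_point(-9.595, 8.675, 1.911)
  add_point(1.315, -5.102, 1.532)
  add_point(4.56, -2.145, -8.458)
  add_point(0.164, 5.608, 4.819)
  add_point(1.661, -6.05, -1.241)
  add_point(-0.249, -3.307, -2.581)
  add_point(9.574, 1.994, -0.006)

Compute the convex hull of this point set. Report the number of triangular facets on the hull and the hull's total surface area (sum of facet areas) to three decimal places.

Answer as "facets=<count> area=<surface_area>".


facets=24 area=1021.078

14 of the 20 inputs are extreme points: [1, 3, 4, 5, 7, 8, 9, 10, 11, 12, 13, 15, 16, 19].

Area of each hull facet:
  f1: (p7, p1, p19) → 42.9515
  f2: (p13, p5, p10) → 59.2463
  f3: (p13, p5, p3) → 52.0624
  f4: (p12, p13, p10) → 69.2180
  f5: (p12, p13, p3) → 57.5097
  f6: (p4, p1, p19) → 47.1516
  f7: (p4, p12, p3) → 30.7889
  f8: (p8, p5, p10) → 39.9377
  f9: (p8, p7, p10) → 61.2630
  f10: (p8, p7, p5) → 24.8784
  f11: (p16, p7, p19) → 49.5259
  f12: (p16, p7, p5) → 19.4362
  f13: (p16, p4, p19) → 53.6318
  f14: (p16, p5, p3) → 19.9302
  f15: (p16, p4, p3) → 33.7553
  f16: (p11, p7, p10) → 73.9090
  f17: (p11, p7, p1) → 27.6330
  f18: (p15, p4, p1) → 22.4528
  f19: (p15, p4, p12) → 75.0695
  f20: (p9, p11, p1) → 15.6821
  f21: (p9, p15, p1) → 9.9674
  f22: (p9, p11, p10) → 30.5282
  f23: (p9, p12, p10) → 71.1047
  f24: (p9, p15, p12) → 33.4449
Σ area = 1021.078

Euler: V−E+F = 14−36+24 = 2.


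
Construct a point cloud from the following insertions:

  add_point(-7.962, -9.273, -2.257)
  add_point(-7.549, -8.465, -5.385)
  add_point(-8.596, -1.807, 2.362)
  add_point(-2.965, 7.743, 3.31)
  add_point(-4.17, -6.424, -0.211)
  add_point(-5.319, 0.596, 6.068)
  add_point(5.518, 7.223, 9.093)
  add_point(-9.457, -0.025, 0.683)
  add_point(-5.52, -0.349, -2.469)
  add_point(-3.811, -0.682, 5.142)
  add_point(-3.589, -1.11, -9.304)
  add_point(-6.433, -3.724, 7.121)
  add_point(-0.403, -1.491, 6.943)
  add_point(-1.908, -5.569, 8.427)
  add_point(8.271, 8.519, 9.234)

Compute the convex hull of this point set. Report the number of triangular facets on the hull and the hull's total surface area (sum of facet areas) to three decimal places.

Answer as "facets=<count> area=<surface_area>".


facets=20 area=689.313

12 of the 15 inputs are extreme points: [0, 1, 2, 3, 4, 5, 6, 7, 10, 11, 13, 14].

Per-facet area ½‖(b−a)×(c−a)‖:
  f1: (p3, p10, p7) → 60.8155
  f2: (p3, p10, p14) → 87.5667
  f3: (p1, p0, p7) → 15.9464
  f4: (p1, p10, p7) → 46.2718
  f5: (p11, p13, p0) → 27.4684
  f6: (p4, p13, p0) → 18.1933
  f7: (p4, p1, p0) → 8.3161
  f8: (p4, p13, p14) → 75.1522
  f9: (p4, p10, p14) → 114.0048
  f10: (p4, p1, p10) → 29.7488
  f11: (p2, p0, p7) → 11.0084
  f12: (p2, p11, p7) → 2.8619
  f13: (p2, p11, p0) → 24.3016
  f14: (p6, p3, p14) → 10.3499
  f15: (p6, p13, p14) → 12.8108
  f16: (p6, p11, p13) → 37.0497
  f17: (p5, p6, p3) → 41.1920
  f18: (p5, p6, p11) → 23.3202
  f19: (p5, p3, p7) → 27.3248
  f20: (p5, p11, p7) → 15.6091
Σ area = 689.313

Euler characteristic 12−30+20 = 2 ✓


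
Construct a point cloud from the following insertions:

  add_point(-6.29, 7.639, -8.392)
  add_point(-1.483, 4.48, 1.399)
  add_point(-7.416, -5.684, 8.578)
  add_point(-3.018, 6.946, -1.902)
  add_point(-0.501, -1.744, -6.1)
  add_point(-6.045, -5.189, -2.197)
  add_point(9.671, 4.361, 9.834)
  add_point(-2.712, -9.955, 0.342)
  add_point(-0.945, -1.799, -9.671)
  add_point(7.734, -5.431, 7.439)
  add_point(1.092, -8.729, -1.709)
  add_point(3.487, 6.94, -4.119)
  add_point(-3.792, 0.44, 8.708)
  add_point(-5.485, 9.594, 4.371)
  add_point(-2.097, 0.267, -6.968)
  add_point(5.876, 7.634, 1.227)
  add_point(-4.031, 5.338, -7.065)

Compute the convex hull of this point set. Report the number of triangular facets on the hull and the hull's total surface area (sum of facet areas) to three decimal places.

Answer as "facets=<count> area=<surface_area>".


facets=20 area=1063.217

Hull vertices (12/17): indices [0, 2, 5, 6, 7, 8, 9, 10, 11, 12, 13, 15].

Per-facet area ½‖(b−a)×(c−a)‖:
  f1: (p9, p6, p2) → 76.6192
  f2: (p12, p6, p2) → 34.2877
  f3: (p12, p13, p2) → 26.9542
  f4: (p12, p13, p6) → 72.1192
  f5: (p0, p13, p2) → 102.6595
  f6: (p7, p9, p2) → 68.2845
  f7: (p11, p0, p8) → 51.9319
  f8: (p11, p9, p6) → 78.8021
  f9: (p11, p9, p8) → 97.4836
  f10: (p10, p9, p8) → 54.7566
  f11: (p10, p7, p8) → 22.5861
  f12: (p10, p7, p9) → 25.9197
  f13: (p5, p0, p8) → 52.7094
  f14: (p5, p7, p8) → 29.2868
  f15: (p5, p0, p2) → 68.3821
  f16: (p5, p7, p2) → 32.1269
  f17: (p15, p13, p6) → 58.4381
  f18: (p15, p11, p6) → 12.8473
  f19: (p15, p0, p13) → 75.3117
  f20: (p15, p11, p0) → 21.7107
Σ area = 1063.217

Euler: V−E+F = 12−30+20 = 2.


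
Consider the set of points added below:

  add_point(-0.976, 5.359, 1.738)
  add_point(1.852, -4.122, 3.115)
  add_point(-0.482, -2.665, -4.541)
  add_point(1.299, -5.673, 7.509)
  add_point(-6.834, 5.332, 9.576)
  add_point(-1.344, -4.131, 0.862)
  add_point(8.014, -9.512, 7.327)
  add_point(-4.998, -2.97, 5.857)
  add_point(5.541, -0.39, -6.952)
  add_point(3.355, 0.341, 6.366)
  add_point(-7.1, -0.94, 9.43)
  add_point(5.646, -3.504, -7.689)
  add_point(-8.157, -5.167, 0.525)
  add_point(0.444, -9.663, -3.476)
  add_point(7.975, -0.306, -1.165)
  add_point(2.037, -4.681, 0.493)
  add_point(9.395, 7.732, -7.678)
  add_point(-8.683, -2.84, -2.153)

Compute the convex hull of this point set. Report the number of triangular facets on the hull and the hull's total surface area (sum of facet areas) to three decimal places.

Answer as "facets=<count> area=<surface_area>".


facets=16 area=945.681

Hull vertices (10/18): indices [0, 4, 6, 9, 10, 11, 12, 13, 16, 17].

Area of each hull facet:
  f1: (p9, p4, p16) → 93.8421
  f2: (p11, p16, p17) → 88.0831
  f3: (p11, p13, p17) → 51.8842
  f4: (p0, p16, p17) → 78.5449
  f5: (p0, p4, p17) → 57.7768
  f6: (p0, p4, p16) → 17.3552
  f7: (p10, p4, p17) → 36.5189
  f8: (p12, p13, p17) → 18.7035
  f9: (p12, p10, p17) → 16.2176
  f10: (p6, p12, p13) → 68.4260
  f11: (p6, p12, p10) → 84.5397
  f12: (p6, p9, p4) → 44.4117
  f13: (p6, p10, p4) → 48.9228
  f14: (p6, p11, p13) → 59.9437
  f15: (p6, p9, p16) → 88.2228
  f16: (p6, p11, p16) → 92.2885
Σ area = 945.681

Euler: V−E+F = 10−24+16 = 2.


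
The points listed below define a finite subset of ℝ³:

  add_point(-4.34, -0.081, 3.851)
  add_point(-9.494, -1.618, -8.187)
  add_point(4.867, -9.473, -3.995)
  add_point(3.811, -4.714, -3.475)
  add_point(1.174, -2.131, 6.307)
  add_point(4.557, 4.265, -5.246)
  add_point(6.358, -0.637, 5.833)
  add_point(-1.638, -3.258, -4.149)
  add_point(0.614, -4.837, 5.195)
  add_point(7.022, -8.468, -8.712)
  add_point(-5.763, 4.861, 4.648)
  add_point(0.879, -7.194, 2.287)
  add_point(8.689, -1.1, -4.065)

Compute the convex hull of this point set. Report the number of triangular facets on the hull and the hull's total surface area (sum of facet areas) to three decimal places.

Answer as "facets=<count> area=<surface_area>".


facets=18 area=718.511

11 of the 13 inputs are extreme points: [0, 1, 2, 4, 5, 6, 8, 9, 10, 11, 12].

Triangle areas on the boundary:
  f1: (p9, p2, p1) → 44.5988
  f2: (p9, p6, p12) → 38.9824
  f3: (p9, p6, p2) → 30.6667
  f4: (p5, p10, p1) → 95.7168
  f5: (p5, p9, p1) → 101.0321
  f6: (p5, p9, p12) → 27.2926
  f7: (p5, p6, p12) → 34.9855
  f8: (p5, p6, p10) → 75.7511
  f9: (p11, p2, p1) → 61.0446
  f10: (p11, p6, p2) → 35.1679
  f11: (p0, p10, p1) → 33.9523
  f12: (p0, p11, p1) → 59.0497
  f13: (p8, p11, p6) → 12.3901
  f14: (p8, p0, p11) → 12.4033
  f15: (p8, p0, p10) → 10.6888
  f16: (p4, p6, p10) → 24.0549
  f17: (p4, p8, p10) → 13.3337
  f18: (p4, p8, p6) → 7.4000
Σ area = 718.511

Euler: V−E+F = 11−27+18 = 2.


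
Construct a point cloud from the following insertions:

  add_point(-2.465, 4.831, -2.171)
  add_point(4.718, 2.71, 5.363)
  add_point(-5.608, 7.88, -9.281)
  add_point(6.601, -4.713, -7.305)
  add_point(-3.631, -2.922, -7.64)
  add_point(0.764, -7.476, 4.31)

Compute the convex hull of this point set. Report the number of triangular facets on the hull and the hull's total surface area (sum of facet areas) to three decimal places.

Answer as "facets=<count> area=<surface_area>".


Extreme-point indices: [0, 1, 2, 3, 4, 5] — 6 of 6 on the boundary.

Per-facet area ½‖(b−a)×(c−a)‖:
  f1: (p1, p3, p2) → 122.3800
  f2: (p1, p5, p3) → 70.2869
  f3: (p4, p3, p2) → 54.0981
  f4: (p4, p5, p2) → 64.3013
  f5: (p4, p5, p3) → 64.2016
  f6: (p0, p5, p2) → 36.8348
  f7: (p0, p1, p2) → 16.1607
  f8: (p0, p1, p5) → 57.8399
Σ area = 486.103

Check V−E+F: 6 − 12 + 8 = 2.

facets=8 area=486.103


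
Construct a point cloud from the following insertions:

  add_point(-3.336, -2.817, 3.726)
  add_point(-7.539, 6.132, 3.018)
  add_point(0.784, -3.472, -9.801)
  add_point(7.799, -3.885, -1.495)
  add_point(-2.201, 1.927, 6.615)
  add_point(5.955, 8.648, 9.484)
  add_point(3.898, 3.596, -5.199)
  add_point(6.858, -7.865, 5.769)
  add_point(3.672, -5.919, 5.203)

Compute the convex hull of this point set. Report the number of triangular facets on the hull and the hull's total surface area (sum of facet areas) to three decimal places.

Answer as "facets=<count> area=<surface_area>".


Hull vertices (8/9): indices [0, 1, 2, 3, 4, 5, 6, 7].

Triangle areas on the boundary:
  f1: (p7, p5, p3) → 68.0611
  f2: (p6, p5, p1) → 97.6596
  f3: (p6, p5, p3) → 71.1064
  f4: (p2, p6, p3) → 39.6926
  f5: (p2, p7, p3) → 35.9134
  f6: (p2, p0, p7) → 81.3230
  f7: (p2, p6, p1) → 63.5331
  f8: (p2, p0, p1) → 69.8264
  f9: (p4, p7, p5) → 73.1337
  f10: (p4, p0, p7) → 32.6004
  f11: (p4, p5, p1) → 40.1065
  f12: (p4, p0, p1) → 21.7239
Σ area = 694.680

Euler characteristic 8−18+12 = 2 ✓

facets=12 area=694.680


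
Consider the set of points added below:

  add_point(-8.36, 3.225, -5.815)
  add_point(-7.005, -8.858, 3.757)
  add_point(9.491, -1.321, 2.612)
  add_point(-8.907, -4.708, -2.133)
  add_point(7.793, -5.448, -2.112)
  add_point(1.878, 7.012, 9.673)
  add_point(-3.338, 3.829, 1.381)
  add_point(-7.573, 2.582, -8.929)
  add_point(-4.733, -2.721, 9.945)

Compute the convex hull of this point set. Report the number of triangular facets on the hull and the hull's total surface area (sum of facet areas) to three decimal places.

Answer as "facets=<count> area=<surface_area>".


facets=12 area=761.962

Hull vertices (8/9): indices [0, 1, 2, 3, 4, 5, 7, 8].

Area of each hull facet:
  f1: (p7, p5, p2) → 133.5768
  f2: (p8, p5, p2) → 77.0049
  f3: (p4, p7, p3) → 83.6265
  f4: (p4, p7, p2) → 59.2122
  f5: (p0, p7, p5) → 22.5666
  f6: (p0, p8, p5) → 99.5795
  f7: (p0, p7, p3) → 13.9441
  f8: (p0, p8, p3) → 55.1011
  f9: (p1, p8, p2) → 72.3057
  f10: (p1, p4, p2) → 52.5879
  f11: (p1, p8, p3) → 32.6744
  f12: (p1, p4, p3) → 59.7824
Σ area = 761.962

Euler: V−E+F = 8−18+12 = 2.


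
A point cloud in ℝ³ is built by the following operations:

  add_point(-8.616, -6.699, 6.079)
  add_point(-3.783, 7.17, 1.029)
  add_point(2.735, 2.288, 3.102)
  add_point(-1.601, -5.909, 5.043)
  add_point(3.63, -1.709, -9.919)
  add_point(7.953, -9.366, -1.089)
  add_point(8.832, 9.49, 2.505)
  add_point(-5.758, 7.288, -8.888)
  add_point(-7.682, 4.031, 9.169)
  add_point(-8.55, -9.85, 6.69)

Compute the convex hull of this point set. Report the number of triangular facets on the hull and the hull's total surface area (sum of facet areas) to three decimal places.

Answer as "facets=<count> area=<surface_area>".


facets=14 area=1056.920

Points on the hull: [0, 1, 3, 4, 5, 6, 7, 8, 9] (9 of 10).

Area of each hull facet:
  f1: (p7, p8, p0) → 102.9211
  f2: (p7, p4, p6) → 109.5626
  f3: (p3, p8, p6) → 109.0719
  f4: (p1, p8, p6) → 57.5457
  f5: (p1, p7, p6) → 62.2578
  f6: (p1, p7, p8) → 31.4297
  f7: (p9, p8, p0) → 8.3504
  f8: (p9, p3, p8) → 50.1722
  f9: (p9, p7, p0) → 19.9823
  f10: (p9, p7, p4) → 141.4771
  f11: (p5, p4, p6) → 106.6425
  f12: (p5, p3, p6) → 106.9892
  f13: (p5, p9, p4) → 113.7149
  f14: (p5, p9, p3) → 36.8026
Σ area = 1056.920

Euler characteristic 9−21+14 = 2 ✓


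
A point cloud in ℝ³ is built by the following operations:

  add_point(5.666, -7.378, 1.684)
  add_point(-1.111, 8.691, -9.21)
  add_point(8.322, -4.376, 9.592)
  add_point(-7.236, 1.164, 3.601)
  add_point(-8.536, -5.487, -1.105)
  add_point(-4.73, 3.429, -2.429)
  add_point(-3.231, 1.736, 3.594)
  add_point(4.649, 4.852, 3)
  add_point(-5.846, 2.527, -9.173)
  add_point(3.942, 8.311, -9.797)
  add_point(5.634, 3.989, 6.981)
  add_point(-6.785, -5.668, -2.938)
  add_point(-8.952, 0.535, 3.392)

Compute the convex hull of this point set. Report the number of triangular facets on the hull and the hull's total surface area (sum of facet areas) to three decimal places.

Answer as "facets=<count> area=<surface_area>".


facets=16 area=824.147

Hull vertices (10/13): indices [0, 1, 2, 3, 4, 8, 9, 10, 11, 12].

Facet areas (half cross-product norm):
  f1: (p0, p9, p2) → 83.0842
  f2: (p8, p0, p9) → 103.4657
  f3: (p10, p2, p12) → 69.9491
  f4: (p10, p9, p2) → 67.6733
  f5: (p4, p2, p12) → 71.3666
  f6: (p4, p0, p2) → 58.7786
  f7: (p4, p8, p12) → 43.6441
  f8: (p1, p10, p9) → 44.4005
  f9: (p1, p8, p12) → 49.0091
  f10: (p1, p8, p9) → 16.6234
  f11: (p11, p8, p0) → 67.4568
  f12: (p11, p4, p0) → 15.5893
  f13: (p11, p4, p8) → 11.7920
  f14: (p3, p10, p12) → 2.3758
  f15: (p3, p1, p12) → 13.3802
  f16: (p3, p1, p10) → 105.5578
Σ area = 824.147

Euler characteristic 10−24+16 = 2 ✓


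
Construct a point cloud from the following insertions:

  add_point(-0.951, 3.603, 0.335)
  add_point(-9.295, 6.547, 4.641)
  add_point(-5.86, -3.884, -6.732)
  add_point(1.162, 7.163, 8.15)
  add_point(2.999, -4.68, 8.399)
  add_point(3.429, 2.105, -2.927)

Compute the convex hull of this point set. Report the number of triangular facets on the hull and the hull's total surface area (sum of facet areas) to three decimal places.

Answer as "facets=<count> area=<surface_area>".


Points on the hull: [1, 2, 3, 4, 5] (5 of 6).

Area of each hull facet:
  f1: (p2, p5, p1) → 84.7040
  f2: (p4, p2, p1) → 121.6735
  f3: (p4, p2, p5) → 77.2007
  f4: (p3, p5, p1) → 67.8045
  f5: (p3, p4, p1) → 65.9033
  f6: (p3, p4, p5) → 67.6149
Σ area = 484.901

Euler: V−E+F = 5−9+6 = 2.

facets=6 area=484.901


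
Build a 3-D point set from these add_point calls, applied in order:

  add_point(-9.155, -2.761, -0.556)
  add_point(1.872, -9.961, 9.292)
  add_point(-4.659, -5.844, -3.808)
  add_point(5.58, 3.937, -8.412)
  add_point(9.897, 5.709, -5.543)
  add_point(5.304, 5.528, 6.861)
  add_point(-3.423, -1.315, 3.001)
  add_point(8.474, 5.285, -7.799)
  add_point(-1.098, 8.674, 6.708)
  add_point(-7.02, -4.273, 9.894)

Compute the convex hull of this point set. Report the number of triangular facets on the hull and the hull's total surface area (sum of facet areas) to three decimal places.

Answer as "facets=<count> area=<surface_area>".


facets=14 area=856.722

9 of the 10 inputs are extreme points: [0, 1, 2, 3, 4, 5, 7, 8, 9].

Per-facet area ½‖(b−a)×(c−a)‖:
  f1: (p9, p8, p0) → 75.9637
  f2: (p2, p9, p0) → 32.7378
  f3: (p2, p9, p1) → 71.4636
  f4: (p5, p1, p4) → 103.3231
  f5: (p5, p8, p4) → 45.2282
  f6: (p5, p9, p1) → 80.0712
  f7: (p5, p9, p8) → 52.0198
  f8: (p7, p1, p4) → 30.1200
  f9: (p7, p2, p1) → 134.2073
  f10: (p7, p8, p4) → 21.5937
  f11: (p3, p2, p0) → 44.6696
  f12: (p3, p7, p2) → 13.6330
  f13: (p3, p8, p0) → 123.8026
  f14: (p3, p7, p8) → 27.8880
Σ area = 856.722

Euler characteristic 9−21+14 = 2 ✓


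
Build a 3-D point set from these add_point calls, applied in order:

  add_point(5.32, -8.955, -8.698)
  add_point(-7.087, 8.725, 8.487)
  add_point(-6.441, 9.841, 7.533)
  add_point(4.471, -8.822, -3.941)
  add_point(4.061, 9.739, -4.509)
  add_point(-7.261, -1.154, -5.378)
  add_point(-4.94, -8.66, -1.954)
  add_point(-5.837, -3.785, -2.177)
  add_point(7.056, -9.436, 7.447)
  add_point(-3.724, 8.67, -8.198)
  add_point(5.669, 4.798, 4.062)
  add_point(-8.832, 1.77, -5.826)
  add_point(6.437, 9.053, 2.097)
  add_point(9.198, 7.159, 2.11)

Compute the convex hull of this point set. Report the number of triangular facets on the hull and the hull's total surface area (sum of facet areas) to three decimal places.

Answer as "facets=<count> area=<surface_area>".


Extreme-point indices: [0, 1, 2, 4, 5, 6, 8, 9, 11, 12, 13] — 11 of 14 on the boundary.

Per-facet area ½‖(b−a)×(c−a)‖:
  f1: (p1, p8, p13) → 152.6951
  f2: (p0, p8, p13) → 135.3038
  f3: (p6, p0, p8) → 88.7955
  f4: (p6, p1, p11) → 94.2030
  f5: (p6, p1, p8) → 152.7889
  f6: (p2, p1, p13) → 11.9642
  f7: (p2, p12, p13) → 14.4053
  f8: (p2, p1, p11) → 12.6161
  f9: (p4, p0, p13) → 83.0688
  f10: (p4, p12, p13) → 11.1204
  f11: (p4, p2, p12) → 49.3202
  f12: (p5, p0, p11) → 14.9488
  f13: (p5, p6, p11) → 4.6929
  f14: (p5, p6, p0) → 52.6080
  f15: (p9, p0, p11) → 80.0638
  f16: (p9, p4, p0) → 82.3401
  f17: (p9, p2, p11) → 67.9459
  f18: (p9, p4, p2) → 66.8094
Σ area = 1175.690

Check V−E+F: 11 − 27 + 18 = 2.

facets=18 area=1175.690
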